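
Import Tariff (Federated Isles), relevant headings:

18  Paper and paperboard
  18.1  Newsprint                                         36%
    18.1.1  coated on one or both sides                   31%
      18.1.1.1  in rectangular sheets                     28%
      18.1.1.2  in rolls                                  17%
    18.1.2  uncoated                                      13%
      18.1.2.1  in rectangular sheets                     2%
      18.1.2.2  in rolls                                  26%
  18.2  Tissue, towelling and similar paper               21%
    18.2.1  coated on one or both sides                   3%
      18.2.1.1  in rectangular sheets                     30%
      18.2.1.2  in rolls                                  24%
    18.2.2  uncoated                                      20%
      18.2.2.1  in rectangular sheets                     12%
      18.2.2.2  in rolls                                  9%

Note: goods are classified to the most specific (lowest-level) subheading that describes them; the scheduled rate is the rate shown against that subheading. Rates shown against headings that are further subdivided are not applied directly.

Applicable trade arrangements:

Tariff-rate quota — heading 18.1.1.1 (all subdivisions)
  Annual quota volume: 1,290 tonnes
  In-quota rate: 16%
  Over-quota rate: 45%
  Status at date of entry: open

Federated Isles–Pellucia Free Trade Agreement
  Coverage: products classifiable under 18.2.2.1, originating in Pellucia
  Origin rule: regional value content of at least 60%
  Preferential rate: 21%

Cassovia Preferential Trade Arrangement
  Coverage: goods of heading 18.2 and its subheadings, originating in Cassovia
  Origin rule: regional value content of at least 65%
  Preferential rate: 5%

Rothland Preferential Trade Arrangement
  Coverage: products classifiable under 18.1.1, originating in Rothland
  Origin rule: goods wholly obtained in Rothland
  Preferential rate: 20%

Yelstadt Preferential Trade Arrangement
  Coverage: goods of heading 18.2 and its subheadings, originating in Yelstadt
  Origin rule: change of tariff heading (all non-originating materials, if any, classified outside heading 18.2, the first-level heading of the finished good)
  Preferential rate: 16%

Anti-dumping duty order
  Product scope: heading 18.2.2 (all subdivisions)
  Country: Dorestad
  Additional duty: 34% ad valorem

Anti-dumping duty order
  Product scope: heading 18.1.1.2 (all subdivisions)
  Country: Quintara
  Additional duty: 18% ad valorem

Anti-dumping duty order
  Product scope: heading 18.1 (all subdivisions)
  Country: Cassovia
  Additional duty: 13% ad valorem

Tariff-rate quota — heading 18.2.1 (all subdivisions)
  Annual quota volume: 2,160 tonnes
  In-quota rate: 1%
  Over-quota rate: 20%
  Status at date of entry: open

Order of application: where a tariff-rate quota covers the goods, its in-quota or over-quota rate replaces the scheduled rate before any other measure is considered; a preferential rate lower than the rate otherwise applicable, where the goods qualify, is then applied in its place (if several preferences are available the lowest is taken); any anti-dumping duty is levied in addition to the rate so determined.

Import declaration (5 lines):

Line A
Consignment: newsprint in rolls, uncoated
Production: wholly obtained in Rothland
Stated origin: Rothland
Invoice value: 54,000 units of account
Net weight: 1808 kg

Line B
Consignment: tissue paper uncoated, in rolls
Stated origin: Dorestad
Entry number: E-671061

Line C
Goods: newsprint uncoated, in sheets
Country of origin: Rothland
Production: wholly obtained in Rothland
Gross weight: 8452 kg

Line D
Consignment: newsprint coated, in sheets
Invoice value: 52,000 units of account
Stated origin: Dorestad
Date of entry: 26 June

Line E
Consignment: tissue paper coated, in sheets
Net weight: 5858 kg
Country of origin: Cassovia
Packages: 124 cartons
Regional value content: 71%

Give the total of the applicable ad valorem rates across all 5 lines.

88%

Line A: newsprint → 18.1; uncoated → 18.1.2; in rolls → 18.1.2.2. Scheduled 26%. Rothland agreement on 18.1.1: 18.1.2.2 not covered. → 26%.
Line B: tissue paper → 18.2; uncoated → 18.2.2; in rolls → 18.2.2.2. Scheduled 9%. anti-dumping (Dorestad, 18.2.2): +34%; total 9% + 34% = 43%. → 43%.
Line C: newsprint → 18.1; uncoated → 18.1.2; in sheets → 18.1.2.1. Scheduled 2%. Rothland agreement on 18.1.1: 18.1.2.1 not covered. → 2%.
Line D: newsprint → 18.1; coated → 18.1.1; in sheets → 18.1.1.1. Scheduled 28%. quota on 18.1.1.1 open → in-quota 16%. → 16%.
Line E: tissue paper → 18.2; coated → 18.2.1; in sheets → 18.2.1.1. Scheduled 30%. quota on 18.2.1 open → in-quota 1%; Cassovia agreement on 18.2: RVC ≥ 65% → 5% available; preference 5% not lower than 1% → no reduction. → 1%.
Sum: 26% + 43% + 2% + 16% + 1% = 88%.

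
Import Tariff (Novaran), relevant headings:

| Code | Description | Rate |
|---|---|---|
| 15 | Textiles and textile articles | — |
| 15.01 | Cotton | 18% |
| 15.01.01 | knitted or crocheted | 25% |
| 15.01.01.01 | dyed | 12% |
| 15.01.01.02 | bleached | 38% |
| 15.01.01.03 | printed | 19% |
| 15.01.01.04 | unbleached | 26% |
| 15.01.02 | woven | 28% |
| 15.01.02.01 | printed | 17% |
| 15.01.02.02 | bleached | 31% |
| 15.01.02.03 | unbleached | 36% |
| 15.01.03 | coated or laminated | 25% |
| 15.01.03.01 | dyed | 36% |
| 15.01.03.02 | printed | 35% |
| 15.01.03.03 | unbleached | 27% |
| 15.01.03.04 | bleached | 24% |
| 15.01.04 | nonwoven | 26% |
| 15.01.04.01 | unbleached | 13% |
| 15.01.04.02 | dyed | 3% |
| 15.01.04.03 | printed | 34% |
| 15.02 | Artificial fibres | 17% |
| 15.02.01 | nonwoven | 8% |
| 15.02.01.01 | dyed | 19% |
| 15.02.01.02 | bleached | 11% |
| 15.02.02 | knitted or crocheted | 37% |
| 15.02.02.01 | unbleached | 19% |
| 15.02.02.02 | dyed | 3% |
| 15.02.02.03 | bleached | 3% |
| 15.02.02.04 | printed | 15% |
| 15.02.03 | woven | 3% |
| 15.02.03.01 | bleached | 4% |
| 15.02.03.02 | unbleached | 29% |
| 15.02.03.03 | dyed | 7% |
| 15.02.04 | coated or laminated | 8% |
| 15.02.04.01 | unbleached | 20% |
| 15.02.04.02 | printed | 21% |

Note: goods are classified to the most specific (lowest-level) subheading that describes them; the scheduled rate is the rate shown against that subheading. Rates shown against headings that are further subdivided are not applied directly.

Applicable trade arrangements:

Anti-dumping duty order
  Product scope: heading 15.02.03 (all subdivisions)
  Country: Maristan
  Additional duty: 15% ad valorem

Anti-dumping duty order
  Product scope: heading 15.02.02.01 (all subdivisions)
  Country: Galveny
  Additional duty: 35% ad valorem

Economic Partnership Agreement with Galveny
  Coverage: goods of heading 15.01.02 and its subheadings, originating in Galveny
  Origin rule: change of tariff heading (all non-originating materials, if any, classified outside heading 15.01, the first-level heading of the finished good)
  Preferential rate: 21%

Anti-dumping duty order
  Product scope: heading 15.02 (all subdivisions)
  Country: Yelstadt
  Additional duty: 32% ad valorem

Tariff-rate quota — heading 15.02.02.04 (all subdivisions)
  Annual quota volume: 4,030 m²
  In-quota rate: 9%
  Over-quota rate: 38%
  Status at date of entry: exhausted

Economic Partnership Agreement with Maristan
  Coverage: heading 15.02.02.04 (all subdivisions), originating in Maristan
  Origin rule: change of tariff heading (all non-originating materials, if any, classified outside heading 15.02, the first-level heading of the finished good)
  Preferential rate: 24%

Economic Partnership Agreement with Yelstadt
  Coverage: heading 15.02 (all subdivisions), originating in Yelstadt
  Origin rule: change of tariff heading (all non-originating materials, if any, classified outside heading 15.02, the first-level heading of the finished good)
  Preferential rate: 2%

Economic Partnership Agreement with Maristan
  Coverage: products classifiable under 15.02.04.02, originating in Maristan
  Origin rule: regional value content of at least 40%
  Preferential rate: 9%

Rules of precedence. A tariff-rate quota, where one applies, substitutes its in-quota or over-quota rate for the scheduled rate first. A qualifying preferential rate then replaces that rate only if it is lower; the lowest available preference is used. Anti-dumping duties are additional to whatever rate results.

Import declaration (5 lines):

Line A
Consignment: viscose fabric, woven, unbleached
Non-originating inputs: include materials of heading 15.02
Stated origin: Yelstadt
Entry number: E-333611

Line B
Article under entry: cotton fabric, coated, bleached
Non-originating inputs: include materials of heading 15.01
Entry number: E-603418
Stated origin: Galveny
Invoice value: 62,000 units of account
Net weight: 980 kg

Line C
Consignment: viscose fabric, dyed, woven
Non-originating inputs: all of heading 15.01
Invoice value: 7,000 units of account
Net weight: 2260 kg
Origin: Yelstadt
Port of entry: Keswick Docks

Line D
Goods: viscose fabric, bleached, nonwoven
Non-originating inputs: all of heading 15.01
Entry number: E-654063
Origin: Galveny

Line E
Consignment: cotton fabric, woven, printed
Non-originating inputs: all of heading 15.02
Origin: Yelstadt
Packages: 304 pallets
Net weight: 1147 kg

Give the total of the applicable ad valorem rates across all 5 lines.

147%

Line A: viscose → 15.02; woven → 15.02.03; unbleached → 15.02.03.02. Scheduled 29%. Yelstadt agreement on 15.02: CTH not met; anti-dumping (Yelstadt, 15.02): +32%; total 29% + 32% = 61%. → 61%.
Line B: cotton → 15.01; coated → 15.01.03; bleached → 15.01.03.04. Scheduled 24%. Galveny agreement on 15.01.02: 15.01.03.04 not covered. → 24%.
Line C: viscose → 15.02; woven → 15.02.03; dyed → 15.02.03.03. Scheduled 7%. Yelstadt agreement on 15.02: CTH met → 2% available; preferential 2%; anti-dumping (Yelstadt, 15.02): +32%; total 2% + 32% = 34%. → 34%.
Line D: viscose → 15.02; nonwoven → 15.02.01; bleached → 15.02.01.02. Scheduled 11%. Galveny agreement on 15.01.02: 15.02.01.02 not covered. → 11%.
Line E: cotton → 15.01; woven → 15.01.02; printed → 15.01.02.01. Scheduled 17%. Yelstadt agreement on 15.02: 15.01.02.01 not covered. → 17%.
Sum: 61% + 24% + 34% + 11% + 17% = 147%.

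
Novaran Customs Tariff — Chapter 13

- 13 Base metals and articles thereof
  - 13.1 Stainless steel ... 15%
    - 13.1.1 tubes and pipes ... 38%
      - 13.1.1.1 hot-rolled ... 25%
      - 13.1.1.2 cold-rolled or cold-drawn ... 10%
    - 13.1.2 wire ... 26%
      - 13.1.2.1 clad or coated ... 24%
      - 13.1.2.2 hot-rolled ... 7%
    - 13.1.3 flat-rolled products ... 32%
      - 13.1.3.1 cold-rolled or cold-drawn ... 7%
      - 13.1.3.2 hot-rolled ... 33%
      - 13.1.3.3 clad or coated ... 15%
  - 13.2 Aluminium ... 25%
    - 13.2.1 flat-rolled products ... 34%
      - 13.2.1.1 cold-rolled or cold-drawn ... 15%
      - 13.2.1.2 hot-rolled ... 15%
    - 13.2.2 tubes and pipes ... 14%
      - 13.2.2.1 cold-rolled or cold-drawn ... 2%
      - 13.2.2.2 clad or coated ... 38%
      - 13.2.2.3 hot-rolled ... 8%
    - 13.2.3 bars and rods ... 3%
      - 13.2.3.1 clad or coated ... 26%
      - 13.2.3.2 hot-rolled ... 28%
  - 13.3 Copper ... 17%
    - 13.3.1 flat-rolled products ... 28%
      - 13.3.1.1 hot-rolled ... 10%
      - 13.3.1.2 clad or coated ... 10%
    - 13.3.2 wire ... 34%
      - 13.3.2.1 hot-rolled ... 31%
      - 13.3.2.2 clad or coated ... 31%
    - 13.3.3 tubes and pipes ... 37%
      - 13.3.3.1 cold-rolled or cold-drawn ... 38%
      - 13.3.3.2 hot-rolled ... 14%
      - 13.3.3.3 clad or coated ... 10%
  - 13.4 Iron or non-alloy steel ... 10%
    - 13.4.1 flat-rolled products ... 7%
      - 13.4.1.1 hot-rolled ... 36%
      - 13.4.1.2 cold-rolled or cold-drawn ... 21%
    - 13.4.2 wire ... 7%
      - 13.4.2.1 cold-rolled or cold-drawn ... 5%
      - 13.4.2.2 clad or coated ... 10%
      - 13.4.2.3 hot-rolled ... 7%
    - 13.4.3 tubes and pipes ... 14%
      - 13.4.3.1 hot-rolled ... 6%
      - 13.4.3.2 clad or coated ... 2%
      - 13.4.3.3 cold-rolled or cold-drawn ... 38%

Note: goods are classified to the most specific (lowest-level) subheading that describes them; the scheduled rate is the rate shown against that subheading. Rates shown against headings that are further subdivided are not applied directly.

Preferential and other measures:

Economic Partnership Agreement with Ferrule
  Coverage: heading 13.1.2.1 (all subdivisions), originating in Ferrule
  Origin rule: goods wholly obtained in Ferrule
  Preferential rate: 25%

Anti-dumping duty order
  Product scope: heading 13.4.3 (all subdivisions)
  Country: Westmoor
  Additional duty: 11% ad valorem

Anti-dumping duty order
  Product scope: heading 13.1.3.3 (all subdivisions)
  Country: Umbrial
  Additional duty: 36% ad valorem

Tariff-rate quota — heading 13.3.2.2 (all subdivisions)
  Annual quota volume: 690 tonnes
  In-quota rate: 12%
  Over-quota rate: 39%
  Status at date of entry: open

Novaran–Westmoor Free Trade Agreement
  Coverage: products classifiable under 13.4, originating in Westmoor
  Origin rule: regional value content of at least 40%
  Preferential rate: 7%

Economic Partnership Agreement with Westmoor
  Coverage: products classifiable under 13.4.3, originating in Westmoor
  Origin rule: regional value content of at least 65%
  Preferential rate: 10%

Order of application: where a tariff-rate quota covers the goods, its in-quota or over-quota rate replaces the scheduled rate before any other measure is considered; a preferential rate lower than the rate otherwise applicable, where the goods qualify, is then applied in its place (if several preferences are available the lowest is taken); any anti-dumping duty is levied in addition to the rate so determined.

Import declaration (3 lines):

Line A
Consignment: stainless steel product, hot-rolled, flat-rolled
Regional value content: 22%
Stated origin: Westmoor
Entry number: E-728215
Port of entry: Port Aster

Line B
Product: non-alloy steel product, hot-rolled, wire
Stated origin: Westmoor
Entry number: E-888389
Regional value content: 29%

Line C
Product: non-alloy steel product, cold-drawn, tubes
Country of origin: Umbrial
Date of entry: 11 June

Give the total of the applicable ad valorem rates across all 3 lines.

Line A: stainless steel → 13.1; flat-rolled → 13.1.3; hot-rolled → 13.1.3.2. Scheduled 33%. Westmoor agreement on 13.4: 13.1.3.2 not covered; Westmoor agreement on 13.4.3: 13.1.3.2 not covered. → 33%.
Line B: non-alloy steel → 13.4; wire → 13.4.2; hot-rolled → 13.4.2.3. Scheduled 7%. Westmoor agreement on 13.4: RVC < 40%; Westmoor agreement on 13.4.3: 13.4.2.3 not covered. → 7%.
Line C: non-alloy steel → 13.4; tubes → 13.4.3; cold-drawn → 13.4.3.3. Scheduled 38%. No special measure applies. → 38%.
Sum: 33% + 7% + 38% = 78%.

78%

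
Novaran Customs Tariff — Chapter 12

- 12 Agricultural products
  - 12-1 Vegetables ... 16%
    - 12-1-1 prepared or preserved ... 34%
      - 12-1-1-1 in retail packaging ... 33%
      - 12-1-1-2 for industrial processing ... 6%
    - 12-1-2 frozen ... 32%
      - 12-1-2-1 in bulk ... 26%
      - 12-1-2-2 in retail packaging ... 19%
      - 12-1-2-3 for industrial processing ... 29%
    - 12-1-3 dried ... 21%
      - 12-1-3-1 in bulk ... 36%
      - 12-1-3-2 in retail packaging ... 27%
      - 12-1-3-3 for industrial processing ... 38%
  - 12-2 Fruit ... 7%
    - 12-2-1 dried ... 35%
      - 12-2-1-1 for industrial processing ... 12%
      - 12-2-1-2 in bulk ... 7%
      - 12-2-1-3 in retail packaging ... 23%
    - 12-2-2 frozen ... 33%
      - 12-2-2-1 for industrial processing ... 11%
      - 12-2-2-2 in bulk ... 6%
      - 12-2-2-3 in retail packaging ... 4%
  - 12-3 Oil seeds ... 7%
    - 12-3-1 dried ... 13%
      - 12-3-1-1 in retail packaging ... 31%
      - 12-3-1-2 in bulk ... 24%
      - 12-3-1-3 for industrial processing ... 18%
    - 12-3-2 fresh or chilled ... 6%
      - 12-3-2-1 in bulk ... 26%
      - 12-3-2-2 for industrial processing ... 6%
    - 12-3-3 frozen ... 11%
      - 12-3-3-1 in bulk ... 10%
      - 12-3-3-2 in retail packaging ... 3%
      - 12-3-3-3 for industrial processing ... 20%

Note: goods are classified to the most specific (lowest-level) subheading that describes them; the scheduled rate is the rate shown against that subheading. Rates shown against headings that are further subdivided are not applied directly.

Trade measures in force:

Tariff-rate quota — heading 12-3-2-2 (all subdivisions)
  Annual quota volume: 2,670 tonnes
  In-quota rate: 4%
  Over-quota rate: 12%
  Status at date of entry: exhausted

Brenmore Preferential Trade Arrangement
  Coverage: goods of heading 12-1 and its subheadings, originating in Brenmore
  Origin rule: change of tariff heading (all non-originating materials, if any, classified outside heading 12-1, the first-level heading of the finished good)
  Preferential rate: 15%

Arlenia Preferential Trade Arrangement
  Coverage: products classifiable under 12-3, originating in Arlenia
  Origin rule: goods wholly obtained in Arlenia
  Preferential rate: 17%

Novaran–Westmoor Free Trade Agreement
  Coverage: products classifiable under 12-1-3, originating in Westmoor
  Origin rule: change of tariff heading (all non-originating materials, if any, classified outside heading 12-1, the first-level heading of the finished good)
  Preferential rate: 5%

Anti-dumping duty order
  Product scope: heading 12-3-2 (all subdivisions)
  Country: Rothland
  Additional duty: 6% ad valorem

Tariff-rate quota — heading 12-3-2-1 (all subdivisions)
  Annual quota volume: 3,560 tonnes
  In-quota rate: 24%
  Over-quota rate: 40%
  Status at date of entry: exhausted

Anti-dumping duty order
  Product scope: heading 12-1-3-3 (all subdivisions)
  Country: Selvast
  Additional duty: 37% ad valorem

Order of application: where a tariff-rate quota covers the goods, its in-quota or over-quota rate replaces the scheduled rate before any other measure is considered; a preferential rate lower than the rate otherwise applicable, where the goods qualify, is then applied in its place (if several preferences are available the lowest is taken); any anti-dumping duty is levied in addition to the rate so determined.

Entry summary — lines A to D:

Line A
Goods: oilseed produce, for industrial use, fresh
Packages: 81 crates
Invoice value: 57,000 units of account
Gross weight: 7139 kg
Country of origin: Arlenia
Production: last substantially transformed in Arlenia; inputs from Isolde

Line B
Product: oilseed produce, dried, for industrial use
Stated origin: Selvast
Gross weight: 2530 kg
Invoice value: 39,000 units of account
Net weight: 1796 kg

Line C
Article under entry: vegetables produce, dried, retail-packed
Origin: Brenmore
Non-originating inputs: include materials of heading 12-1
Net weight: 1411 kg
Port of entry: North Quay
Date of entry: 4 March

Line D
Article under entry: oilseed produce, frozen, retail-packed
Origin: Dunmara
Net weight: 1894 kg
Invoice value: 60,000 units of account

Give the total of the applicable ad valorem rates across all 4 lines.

60%

Line A: oilseed → 12-3; fresh → 12-3-2; for industrial use → 12-3-2-2. Scheduled 6%. quota on 12-3-2-2 exhausted → over-quota 12%; Arlenia agreement on 12-3: not wholly obtained. → 12%.
Line B: oilseed → 12-3; dried → 12-3-1; for industrial use → 12-3-1-3. Scheduled 18%. No special measure applies. → 18%.
Line C: vegetables → 12-1; dried → 12-1-3; retail-packed → 12-1-3-2. Scheduled 27%. Brenmore agreement on 12-1: CTH not met. → 27%.
Line D: oilseed → 12-3; frozen → 12-3-3; retail-packed → 12-3-3-2. Scheduled 3%. No special measure applies. → 3%.
Sum: 12% + 18% + 27% + 3% = 60%.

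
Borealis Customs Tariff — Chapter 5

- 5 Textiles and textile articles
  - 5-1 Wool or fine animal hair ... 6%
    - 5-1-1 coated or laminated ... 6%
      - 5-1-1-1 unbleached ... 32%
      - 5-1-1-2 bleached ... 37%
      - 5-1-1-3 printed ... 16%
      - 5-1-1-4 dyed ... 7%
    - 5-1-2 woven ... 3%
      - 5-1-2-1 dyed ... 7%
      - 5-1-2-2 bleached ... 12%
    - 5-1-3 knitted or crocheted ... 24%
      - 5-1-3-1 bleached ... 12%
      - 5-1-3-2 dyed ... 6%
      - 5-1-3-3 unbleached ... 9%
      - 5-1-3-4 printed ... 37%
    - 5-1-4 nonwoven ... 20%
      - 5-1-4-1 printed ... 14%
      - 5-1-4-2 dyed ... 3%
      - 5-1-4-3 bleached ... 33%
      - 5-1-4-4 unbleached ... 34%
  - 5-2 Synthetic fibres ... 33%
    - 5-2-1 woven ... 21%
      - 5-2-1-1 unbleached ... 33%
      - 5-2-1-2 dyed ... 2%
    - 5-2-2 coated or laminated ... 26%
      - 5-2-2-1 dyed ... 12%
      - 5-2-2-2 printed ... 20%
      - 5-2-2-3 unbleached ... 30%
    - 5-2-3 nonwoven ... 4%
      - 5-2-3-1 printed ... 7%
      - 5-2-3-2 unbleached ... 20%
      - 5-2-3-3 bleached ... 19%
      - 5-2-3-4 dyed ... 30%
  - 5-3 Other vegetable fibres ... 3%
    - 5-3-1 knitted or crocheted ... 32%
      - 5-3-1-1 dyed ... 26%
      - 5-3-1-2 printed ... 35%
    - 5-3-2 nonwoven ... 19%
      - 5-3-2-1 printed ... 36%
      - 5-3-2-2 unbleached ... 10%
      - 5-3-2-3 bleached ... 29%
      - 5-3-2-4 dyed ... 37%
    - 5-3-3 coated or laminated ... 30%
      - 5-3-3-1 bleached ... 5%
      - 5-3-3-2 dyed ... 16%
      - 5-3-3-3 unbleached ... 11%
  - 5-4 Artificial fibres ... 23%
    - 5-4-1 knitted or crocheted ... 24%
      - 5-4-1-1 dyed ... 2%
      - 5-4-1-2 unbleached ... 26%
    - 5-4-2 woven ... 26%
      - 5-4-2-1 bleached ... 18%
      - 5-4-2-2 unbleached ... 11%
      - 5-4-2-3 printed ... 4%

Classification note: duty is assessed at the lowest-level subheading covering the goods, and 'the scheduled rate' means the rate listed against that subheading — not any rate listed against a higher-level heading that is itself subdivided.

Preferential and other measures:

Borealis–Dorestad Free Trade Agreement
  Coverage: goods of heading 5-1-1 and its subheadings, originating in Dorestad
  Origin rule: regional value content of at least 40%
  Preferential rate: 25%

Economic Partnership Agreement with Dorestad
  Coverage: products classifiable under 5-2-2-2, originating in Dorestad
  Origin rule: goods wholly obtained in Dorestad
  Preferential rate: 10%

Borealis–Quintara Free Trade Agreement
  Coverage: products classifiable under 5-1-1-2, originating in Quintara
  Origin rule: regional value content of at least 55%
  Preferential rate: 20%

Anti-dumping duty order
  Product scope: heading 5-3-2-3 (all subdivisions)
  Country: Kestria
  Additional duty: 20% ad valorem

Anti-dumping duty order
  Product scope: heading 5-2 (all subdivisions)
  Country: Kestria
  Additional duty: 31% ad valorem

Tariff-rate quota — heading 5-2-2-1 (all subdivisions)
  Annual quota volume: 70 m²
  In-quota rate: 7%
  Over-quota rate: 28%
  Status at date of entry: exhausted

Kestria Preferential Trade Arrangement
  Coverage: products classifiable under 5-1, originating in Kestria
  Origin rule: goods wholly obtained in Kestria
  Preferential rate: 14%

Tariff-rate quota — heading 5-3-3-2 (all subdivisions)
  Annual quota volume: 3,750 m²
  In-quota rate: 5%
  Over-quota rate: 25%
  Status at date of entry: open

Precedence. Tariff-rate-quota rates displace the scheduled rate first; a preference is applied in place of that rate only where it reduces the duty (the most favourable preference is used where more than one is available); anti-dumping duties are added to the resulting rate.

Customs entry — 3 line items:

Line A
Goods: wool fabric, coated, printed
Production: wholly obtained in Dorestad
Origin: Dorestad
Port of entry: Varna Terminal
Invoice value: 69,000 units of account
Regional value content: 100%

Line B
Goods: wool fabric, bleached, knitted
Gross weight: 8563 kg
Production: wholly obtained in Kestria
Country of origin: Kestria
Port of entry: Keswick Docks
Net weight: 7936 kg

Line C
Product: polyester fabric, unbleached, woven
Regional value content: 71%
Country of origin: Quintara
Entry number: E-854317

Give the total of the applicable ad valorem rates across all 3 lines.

61%

Line A: wool → 5-1; coated → 5-1-1; printed → 5-1-1-3. Scheduled 16%. Dorestad agreement on 5-1-1: RVC ≥ 40% → 25% available; Dorestad agreement on 5-2-2-2: 5-1-1-3 not covered; preference 25% not lower than 16% → no reduction. → 16%.
Line B: wool → 5-1; knitted → 5-1-3; bleached → 5-1-3-1. Scheduled 12%. Kestria agreement on 5-1: wholly obtained → 14% available; preference 14% not lower than 12% → no reduction. → 12%.
Line C: polyester → 5-2; woven → 5-2-1; unbleached → 5-2-1-1. Scheduled 33%. Quintara agreement on 5-1-1-2: 5-2-1-1 not covered. → 33%.
Sum: 16% + 12% + 33% = 61%.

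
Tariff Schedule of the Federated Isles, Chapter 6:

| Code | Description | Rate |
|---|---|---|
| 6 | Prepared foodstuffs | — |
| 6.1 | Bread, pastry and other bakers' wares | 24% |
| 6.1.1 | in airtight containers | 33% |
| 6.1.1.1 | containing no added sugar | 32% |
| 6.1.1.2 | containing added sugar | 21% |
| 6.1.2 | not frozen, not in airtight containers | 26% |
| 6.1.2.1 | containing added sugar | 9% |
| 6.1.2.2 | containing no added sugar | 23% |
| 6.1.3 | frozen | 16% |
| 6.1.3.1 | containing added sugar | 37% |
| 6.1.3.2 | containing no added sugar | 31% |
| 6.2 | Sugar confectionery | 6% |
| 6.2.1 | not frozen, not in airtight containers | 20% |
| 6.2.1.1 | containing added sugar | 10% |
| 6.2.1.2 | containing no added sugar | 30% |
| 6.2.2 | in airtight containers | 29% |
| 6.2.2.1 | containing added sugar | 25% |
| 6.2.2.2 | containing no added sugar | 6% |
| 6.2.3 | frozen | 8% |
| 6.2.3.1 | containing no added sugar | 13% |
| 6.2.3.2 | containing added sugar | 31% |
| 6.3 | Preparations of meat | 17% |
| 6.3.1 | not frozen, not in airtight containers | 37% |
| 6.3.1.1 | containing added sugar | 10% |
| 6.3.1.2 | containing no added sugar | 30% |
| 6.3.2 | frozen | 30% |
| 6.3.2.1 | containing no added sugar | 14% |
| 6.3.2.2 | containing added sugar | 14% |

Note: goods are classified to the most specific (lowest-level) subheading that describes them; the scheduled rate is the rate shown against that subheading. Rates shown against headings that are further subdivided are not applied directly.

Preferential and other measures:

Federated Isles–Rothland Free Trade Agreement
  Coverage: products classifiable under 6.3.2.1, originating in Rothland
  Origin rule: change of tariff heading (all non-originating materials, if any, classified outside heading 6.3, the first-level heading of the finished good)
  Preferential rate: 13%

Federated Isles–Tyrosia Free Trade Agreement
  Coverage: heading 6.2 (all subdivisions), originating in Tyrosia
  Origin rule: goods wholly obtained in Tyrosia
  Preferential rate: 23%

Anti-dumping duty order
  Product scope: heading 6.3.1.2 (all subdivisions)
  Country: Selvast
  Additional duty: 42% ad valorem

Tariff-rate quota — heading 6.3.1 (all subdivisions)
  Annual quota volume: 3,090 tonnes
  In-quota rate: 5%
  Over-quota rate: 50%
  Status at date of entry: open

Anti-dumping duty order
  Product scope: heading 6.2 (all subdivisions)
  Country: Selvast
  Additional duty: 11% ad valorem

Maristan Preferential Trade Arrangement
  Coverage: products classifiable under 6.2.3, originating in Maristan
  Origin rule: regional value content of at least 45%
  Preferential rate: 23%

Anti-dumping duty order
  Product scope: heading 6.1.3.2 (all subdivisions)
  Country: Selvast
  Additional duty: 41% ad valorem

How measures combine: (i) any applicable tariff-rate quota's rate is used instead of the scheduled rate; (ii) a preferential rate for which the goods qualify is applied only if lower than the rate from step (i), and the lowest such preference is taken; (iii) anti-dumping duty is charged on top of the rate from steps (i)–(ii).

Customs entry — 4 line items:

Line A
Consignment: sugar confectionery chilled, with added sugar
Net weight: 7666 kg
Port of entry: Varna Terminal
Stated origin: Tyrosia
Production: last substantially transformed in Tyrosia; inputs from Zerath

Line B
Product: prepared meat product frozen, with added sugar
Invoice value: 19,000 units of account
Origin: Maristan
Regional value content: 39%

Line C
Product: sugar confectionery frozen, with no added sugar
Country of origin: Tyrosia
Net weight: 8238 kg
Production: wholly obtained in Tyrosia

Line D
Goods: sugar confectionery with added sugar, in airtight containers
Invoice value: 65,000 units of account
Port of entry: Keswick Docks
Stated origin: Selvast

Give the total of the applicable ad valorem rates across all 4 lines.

Line A: sugar confectionery → 6.2; chilled → 6.2.1; with added sugar → 6.2.1.1. Scheduled 10%. Tyrosia agreement on 6.2: not wholly obtained. → 10%.
Line B: prepared meat product → 6.3; frozen → 6.3.2; with added sugar → 6.3.2.2. Scheduled 14%. Maristan agreement on 6.2.3: 6.3.2.2 not covered. → 14%.
Line C: sugar confectionery → 6.2; frozen → 6.2.3; with no added sugar → 6.2.3.1. Scheduled 13%. Tyrosia agreement on 6.2: wholly obtained → 23% available; preference 23% not lower than 13% → no reduction. → 13%.
Line D: sugar confectionery → 6.2; in airtight containers → 6.2.2; with added sugar → 6.2.2.1. Scheduled 25%. anti-dumping (Selvast, 6.2): +11%; total 25% + 11% = 36%. → 36%.
Sum: 10% + 14% + 13% + 36% = 73%.

73%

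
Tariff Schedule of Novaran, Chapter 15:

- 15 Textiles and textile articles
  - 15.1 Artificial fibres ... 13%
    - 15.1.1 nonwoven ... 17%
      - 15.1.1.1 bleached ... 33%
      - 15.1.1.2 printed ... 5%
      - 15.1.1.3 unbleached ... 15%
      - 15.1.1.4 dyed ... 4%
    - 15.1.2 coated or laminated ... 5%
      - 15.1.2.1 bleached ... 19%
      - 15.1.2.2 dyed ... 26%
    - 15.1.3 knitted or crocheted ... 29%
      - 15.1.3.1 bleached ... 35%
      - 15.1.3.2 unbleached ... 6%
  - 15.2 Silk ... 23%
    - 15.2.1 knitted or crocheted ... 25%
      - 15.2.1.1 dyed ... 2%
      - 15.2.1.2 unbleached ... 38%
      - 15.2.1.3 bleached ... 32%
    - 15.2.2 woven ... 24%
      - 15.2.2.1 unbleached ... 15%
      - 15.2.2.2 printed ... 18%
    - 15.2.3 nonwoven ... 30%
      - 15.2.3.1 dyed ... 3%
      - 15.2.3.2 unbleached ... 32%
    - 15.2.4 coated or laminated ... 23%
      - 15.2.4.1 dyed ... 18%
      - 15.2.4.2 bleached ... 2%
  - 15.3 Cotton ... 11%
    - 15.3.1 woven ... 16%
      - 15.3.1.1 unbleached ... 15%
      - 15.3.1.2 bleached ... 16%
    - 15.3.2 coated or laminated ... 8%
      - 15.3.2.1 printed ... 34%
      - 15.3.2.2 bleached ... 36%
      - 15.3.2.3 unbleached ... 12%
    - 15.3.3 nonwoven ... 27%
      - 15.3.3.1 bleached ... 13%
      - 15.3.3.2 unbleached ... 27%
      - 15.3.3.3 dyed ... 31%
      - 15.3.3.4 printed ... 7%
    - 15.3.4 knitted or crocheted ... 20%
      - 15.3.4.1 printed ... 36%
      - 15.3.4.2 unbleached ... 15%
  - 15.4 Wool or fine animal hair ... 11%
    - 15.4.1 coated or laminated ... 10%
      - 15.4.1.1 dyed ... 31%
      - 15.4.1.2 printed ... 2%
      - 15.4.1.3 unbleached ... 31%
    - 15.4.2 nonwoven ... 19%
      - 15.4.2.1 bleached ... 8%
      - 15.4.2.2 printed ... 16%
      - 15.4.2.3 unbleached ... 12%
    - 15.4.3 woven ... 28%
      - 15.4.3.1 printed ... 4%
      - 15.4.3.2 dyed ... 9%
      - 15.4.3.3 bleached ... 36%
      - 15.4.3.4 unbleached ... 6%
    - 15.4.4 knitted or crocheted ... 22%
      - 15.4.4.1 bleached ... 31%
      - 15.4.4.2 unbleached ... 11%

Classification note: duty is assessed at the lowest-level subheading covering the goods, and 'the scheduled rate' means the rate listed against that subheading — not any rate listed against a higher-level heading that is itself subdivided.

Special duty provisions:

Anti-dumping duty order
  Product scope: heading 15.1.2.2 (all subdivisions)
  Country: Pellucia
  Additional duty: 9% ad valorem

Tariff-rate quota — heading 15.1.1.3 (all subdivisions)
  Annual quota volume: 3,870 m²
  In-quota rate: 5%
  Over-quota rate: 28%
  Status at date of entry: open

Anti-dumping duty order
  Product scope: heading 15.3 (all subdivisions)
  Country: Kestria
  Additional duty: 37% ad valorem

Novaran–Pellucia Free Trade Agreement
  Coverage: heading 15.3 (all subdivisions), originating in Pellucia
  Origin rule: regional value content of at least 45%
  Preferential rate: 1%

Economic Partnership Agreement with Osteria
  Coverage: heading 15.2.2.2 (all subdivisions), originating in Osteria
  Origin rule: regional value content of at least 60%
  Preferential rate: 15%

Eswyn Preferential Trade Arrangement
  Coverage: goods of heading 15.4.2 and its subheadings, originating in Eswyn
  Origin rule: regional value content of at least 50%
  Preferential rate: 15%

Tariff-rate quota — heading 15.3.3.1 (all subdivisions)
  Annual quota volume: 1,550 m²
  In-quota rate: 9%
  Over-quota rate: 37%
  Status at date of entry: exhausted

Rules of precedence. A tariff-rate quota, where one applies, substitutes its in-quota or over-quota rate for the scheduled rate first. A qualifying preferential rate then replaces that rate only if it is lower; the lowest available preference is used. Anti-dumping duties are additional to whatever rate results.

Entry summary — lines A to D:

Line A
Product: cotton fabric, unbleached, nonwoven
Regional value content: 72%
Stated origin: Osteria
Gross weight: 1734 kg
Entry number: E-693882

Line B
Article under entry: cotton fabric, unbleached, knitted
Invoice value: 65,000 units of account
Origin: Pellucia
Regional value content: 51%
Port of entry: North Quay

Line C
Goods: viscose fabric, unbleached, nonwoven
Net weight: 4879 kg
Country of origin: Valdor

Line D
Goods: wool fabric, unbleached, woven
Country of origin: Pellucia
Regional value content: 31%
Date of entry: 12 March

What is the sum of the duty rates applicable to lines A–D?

Line A: cotton → 15.3; nonwoven → 15.3.3; unbleached → 15.3.3.2. Scheduled 27%. Osteria agreement on 15.2.2.2: 15.3.3.2 not covered. → 27%.
Line B: cotton → 15.3; knitted → 15.3.4; unbleached → 15.3.4.2. Scheduled 15%. Pellucia agreement on 15.3: RVC ≥ 45% → 1% available; preferential 1%. → 1%.
Line C: viscose → 15.1; nonwoven → 15.1.1; unbleached → 15.1.1.3. Scheduled 15%. quota on 15.1.1.3 open → in-quota 5%. → 5%.
Line D: wool → 15.4; woven → 15.4.3; unbleached → 15.4.3.4. Scheduled 6%. Pellucia agreement on 15.3: 15.4.3.4 not covered. → 6%.
Sum: 27% + 1% + 5% + 6% = 39%.

39%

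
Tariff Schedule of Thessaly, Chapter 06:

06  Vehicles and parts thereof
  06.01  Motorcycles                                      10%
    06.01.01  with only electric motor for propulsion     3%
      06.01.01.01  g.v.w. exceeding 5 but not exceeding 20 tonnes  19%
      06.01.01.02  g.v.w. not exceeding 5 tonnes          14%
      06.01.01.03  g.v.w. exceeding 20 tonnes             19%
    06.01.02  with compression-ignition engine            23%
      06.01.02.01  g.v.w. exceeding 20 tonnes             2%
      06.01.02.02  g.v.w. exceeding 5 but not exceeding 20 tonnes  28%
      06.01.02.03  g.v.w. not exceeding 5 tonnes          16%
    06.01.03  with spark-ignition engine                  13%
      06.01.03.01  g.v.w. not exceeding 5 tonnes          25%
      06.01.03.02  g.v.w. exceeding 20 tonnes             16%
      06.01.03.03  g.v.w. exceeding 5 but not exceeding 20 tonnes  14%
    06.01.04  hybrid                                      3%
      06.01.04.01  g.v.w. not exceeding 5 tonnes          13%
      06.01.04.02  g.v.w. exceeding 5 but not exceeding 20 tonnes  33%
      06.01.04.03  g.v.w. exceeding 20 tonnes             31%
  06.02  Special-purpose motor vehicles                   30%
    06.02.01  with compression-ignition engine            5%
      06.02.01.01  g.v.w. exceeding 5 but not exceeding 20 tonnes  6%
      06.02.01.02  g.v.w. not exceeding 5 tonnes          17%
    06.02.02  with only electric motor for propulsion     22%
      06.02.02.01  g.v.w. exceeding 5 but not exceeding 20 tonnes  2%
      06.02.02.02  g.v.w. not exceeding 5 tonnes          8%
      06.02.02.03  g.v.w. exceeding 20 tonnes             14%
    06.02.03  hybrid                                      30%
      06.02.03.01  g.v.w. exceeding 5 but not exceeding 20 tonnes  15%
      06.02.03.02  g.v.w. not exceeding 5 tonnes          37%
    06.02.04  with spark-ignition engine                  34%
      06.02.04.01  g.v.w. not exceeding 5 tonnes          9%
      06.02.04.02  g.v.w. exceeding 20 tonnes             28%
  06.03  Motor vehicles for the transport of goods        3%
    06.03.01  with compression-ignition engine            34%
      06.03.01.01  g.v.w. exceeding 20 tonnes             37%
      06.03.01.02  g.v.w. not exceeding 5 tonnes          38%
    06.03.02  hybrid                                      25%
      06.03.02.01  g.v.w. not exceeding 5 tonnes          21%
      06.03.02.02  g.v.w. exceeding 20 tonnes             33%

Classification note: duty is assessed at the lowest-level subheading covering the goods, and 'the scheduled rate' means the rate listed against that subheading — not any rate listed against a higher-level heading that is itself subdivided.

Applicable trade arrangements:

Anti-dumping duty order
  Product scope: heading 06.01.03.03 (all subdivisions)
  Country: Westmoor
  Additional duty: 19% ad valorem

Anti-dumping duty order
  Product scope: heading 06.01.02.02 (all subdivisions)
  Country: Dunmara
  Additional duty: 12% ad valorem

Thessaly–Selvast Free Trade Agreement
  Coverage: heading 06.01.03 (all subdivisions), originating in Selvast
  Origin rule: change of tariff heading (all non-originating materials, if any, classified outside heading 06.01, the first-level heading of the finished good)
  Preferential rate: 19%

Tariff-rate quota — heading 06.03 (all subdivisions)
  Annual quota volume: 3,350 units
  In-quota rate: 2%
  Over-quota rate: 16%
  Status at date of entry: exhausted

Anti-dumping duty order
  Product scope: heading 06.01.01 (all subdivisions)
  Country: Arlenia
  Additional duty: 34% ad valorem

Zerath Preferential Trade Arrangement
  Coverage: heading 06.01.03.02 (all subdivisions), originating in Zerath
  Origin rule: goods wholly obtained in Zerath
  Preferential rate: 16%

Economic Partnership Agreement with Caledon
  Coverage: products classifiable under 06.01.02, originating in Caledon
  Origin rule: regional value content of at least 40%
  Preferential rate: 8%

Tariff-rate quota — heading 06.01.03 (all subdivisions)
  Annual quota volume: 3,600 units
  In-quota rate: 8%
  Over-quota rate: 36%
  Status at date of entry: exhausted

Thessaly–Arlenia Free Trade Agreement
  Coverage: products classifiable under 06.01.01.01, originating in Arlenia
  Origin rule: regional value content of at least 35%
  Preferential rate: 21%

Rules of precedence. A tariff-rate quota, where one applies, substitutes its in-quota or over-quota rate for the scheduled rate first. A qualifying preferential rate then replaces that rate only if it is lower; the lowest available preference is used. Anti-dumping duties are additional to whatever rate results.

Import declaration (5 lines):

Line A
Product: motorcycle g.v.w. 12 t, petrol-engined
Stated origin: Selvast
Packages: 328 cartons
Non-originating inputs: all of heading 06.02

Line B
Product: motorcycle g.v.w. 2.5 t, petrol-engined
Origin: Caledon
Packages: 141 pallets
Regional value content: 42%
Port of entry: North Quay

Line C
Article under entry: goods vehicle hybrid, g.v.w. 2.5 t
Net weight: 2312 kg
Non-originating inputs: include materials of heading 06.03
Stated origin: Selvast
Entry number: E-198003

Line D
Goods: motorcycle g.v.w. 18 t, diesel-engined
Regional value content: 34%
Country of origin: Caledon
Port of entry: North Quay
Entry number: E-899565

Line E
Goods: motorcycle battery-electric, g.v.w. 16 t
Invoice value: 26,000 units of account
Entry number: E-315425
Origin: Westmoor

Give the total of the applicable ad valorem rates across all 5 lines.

Line A: motorcycle → 06.01; petrol-engined → 06.01.03; g.v.w. 12 t → 06.01.03.03. Scheduled 14%. quota on 06.01.03 exhausted → over-quota 36%; Selvast agreement on 06.01.03: CTH met → 19% available; preferential 19%. → 19%.
Line B: motorcycle → 06.01; petrol-engined → 06.01.03; g.v.w. 2.5 t → 06.01.03.01. Scheduled 25%. quota on 06.01.03 exhausted → over-quota 36%; Caledon agreement on 06.01.02: 06.01.03.01 not covered. → 36%.
Line C: goods vehicle → 06.03; hybrid → 06.03.02; g.v.w. 2.5 t → 06.03.02.01. Scheduled 21%. quota on 06.03 exhausted → over-quota 16%; Selvast agreement on 06.01.03: 06.03.02.01 not covered. → 16%.
Line D: motorcycle → 06.01; diesel-engined → 06.01.02; g.v.w. 18 t → 06.01.02.02. Scheduled 28%. Caledon agreement on 06.01.02: RVC < 40%. → 28%.
Line E: motorcycle → 06.01; battery-electric → 06.01.01; g.v.w. 16 t → 06.01.01.01. Scheduled 19%. No special measure applies. → 19%.
Sum: 19% + 36% + 16% + 28% + 19% = 118%.

118%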